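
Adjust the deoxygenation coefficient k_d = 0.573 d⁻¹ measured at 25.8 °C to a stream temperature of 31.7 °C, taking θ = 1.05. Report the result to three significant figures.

k_d ≈ 0.764 d⁻¹

k_d(T₂) = k_d(T₁) · θ^(T₂−T₁) = 0.573 × 1.05^(31.7−25.8)
= 0.573 × 1.05^5.90 = 0.573 × 1.334 = 0.7641 d⁻¹.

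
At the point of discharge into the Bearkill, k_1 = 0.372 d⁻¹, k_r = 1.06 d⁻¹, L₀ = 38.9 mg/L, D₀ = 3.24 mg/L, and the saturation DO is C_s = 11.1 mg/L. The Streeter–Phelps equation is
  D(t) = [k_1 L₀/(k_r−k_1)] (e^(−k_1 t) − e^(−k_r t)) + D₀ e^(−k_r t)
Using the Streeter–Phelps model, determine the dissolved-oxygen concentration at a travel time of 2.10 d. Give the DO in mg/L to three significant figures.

DO ≈ 3.39 mg/L

k_1 L₀/(k_r−k_1) = 0.372×38.9/(1.06−0.372) = 14.47/0.6880 = 21.03 mg/L.
e^(−k_1 t) = e^(−0.372×2.100) = 0.4579; e^(−k_r t) = e^(−1.06×2.100) = 0.1080.
D = 21.03 × (0.4579 − 0.1080) + 3.24 × 0.1080 = 7.359 + 0.3498 = 7.709 mg/L.
DO = C_s − D = 11.1 − 7.709 = 3.391 mg/L.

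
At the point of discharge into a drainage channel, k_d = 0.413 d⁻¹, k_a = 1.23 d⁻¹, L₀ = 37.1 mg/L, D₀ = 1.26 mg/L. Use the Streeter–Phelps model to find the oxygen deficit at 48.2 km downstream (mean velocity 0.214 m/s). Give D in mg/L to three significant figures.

Travel time t = x/v = 48.2 km / (0.214 m/s) = 48200 m / 0.214 m/s = 225200 s = 2.607 d.
k_d L₀/(k_a−k_d) = 0.413×37.1/(1.23−0.413) = 15.32/0.8170 = 18.75 mg/L.
e^(−k_d t) = e^(−0.413×2.607) = 0.3407; e^(−k_a t) = e^(−1.23×2.607) = 0.04050.
D = 18.75 × (0.3407 − 0.04050) + 1.26 × 0.04050 = 5.631 + 0.05103 = 5.682 mg/L.

D ≈ 5.68 mg/L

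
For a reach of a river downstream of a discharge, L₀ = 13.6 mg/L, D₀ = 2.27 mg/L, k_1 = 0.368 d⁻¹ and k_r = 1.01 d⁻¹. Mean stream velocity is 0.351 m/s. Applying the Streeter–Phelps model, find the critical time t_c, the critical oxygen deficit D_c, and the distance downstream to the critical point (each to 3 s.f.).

t_c ≈ 1.04 d; D_c ≈ 3.38 mg/L; x_c ≈ 31.4 km

With k_r/k_1 = 2.745 and 1 − D₀(k_r−k_1)/(k_1 L₀) = 0.7088,
t_c = ln(2.745 × 0.7088) / (1.01 − 0.368) = ln(1.945) / 0.6420 = 0.6655/0.6420 = 1.037 d.
D_c = (k_1/k_r) L₀ e^(−k_1 t_c) = (0.368/1.01) × 13.6 × e^(−0.368×1.037) = 0.3644 × 13.6 × 0.6829 = 3.384 mg/L.
x_c = v t_c = 0.351 m/s × 1.037 d × 86400 s/d = 31430 m ≈ 31.4 km.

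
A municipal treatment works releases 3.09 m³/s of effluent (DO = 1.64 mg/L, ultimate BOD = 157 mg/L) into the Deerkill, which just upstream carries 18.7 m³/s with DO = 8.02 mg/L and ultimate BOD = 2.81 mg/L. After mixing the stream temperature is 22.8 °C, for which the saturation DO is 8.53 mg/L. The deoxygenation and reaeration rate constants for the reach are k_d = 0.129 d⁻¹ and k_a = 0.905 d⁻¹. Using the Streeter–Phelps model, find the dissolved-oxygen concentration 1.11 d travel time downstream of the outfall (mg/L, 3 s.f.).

DO ≈ 5.96 mg/L

Mixed DO = (18.7×8.02 + 3.09×1.64)/(18.7+3.09) = 155.0/21.79 = 7.115 mg/L.
Mixed L₀ = (18.7×2.81 + 3.09×157)/(21.79) = 537.7/21.79 = 24.68 mg/L.
Initial deficit D₀ = C_s − DO₀ = 8.53 − 7.115 = 1.415 mg/L.
D(1.11) = [0.129×24.68/(0.905−0.129)](e^(−0.129×1.11) − e^(−0.905×1.11)) + 1.415 e^(−0.905×1.11)
= 4.102 × (0.8666 − 0.3662) + 1.415 × 0.3662 = 2.571 mg/L.
DO = 8.53 − 2.571 = 5.959 mg/L.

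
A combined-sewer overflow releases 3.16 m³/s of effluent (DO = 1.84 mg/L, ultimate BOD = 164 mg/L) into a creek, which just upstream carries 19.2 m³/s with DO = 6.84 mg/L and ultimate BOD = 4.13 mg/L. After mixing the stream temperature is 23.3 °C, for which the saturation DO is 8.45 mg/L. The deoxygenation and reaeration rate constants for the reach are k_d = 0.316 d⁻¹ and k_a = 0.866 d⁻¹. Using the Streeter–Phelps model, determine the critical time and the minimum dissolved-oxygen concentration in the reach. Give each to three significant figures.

Mixed DO = (19.2×6.84 + 3.16×1.84)/(19.2+3.16) = 137.1/22.36 = 6.133 mg/L.
Mixed L₀ = (19.2×4.13 + 3.16×164)/(22.36) = 597.5/22.36 = 26.72 mg/L.
Initial deficit D₀ = C_s − DO₀ = 8.45 − 6.133 = 2.317 mg/L.
t_c = (1/0.5500) ln[(0.866/0.316)(1 − 2.317×0.5500/(0.316×26.72))] = 1.818 × ln(2.327) = 1.536 d.
D_c = (0.316/0.866) × 26.72 × e^(−0.316×1.536) = 0.3649 × 26.72 × 0.6155 = 6.002 mg/L.
Minimum DO = 8.45 − 6.002 = 2.448 mg/L.

t_c ≈ 1.54 d; minimum DO ≈ 2.45 mg/L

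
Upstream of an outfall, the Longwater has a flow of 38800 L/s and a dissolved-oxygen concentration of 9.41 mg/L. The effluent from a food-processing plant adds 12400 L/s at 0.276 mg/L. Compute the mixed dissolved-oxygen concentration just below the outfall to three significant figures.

7.20 mg/L

Flow-weighted mixing: C = (Q_r C_r + Q_w C_w)/(Q_r + Q_w)
= (38800×9.41 + 12400×0.276)/(38800 + 12400) = 368500/51200 = 7.198 mg/L.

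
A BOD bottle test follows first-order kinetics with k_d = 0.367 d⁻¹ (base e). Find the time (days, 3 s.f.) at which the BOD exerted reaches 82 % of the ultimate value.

t ≈ 4.67 d

y/L₀ = 1 − e^(−k_d t) = 0.82 ⇒ e^(−k_d t) = 0.180
t = −ln(0.180) / 0.367 = 1.715 / 0.367 = 4.672 d.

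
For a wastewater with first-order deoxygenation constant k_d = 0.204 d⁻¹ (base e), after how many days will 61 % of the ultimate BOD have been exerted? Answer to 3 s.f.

y/L₀ = 1 − e^(−k_d t) = 0.61 ⇒ e^(−k_d t) = 0.390
t = −ln(0.390) / 0.204 = 0.9416 / 0.204 = 4.616 d.

t ≈ 4.62 d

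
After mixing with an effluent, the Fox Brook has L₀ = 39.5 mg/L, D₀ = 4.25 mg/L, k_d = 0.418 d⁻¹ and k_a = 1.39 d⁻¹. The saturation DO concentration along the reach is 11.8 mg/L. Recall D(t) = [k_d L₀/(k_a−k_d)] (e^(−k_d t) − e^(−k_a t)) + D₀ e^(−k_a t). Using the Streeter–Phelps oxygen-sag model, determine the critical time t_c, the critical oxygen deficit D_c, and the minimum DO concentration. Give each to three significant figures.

t_c ≈ 0.940 d; D_c ≈ 8.02 mg/L; min DO ≈ 3.78 mg/L

t_c = [1/(k_a−k_d)] ln[(k_a/k_d)(1 − D₀(k_a−k_d)/(k_d L₀))]
= [1/(1.39−0.418)] ln[(1.39/0.418)(1 − 4.25×0.9720/(0.418×39.5))]
= (1/0.9720) ln[3.325 × 0.7498] = 1.029 × ln(2.493) = 1.029 × 0.9136 = 0.9400 d.
D_c = (k_d/k_a) L₀ e^(−k_d t_c) = (0.418/1.39) × 39.5 × e^(−0.418×0.9400) = 0.3007 × 39.5 × 0.6751 = 8.019 mg/L.
Minimum DO = C_s − D_c = 11.8 − 8.019 = 3.781 mg/L.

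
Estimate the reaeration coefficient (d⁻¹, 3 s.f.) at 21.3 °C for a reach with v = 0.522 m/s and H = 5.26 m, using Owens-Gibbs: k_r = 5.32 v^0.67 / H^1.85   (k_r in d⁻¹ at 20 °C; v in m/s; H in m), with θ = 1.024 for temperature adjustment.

k_r(20) = 5.32 × 0.522^0.67 / 5.26^1.85 = 5.32 × 0.6469 / 21.57 = 0.1596 d⁻¹.
k_r(21.3) = 0.1596 × 1.024^(21.3−20) = 0.1596 × 1.031 = 0.1646 d⁻¹.

k_r ≈ 0.165 d⁻¹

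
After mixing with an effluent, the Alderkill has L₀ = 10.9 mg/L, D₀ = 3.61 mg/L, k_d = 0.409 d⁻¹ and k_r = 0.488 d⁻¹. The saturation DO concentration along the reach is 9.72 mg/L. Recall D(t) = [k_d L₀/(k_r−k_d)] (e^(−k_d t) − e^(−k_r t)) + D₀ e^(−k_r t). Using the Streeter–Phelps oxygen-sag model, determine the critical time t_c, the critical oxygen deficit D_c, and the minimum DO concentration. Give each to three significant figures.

t_c ≈ 1.40 d; D_c ≈ 5.16 mg/L; min DO ≈ 4.56 mg/L

At the critical point dD/dt = 0, so k_d L₀ e^(−k_d t) = k_r D. Substituting D(t) from the Streeter–Phelps equation and solving for t gives
t_c = ln[(k_r/k_d)(1 − D₀(k_r−k_d)/(k_d L₀))] / (k_r−k_d).
Here k_r−k_d = 0.07900 d⁻¹ and 1 − D₀(k_r−k_d)/(k_d L₀) = 1 − 3.61×0.07900/(0.409×10.9) = 0.9360, so
t_c = ln(1.193 × 0.9360) / 0.07900 = 0.1105 / 0.07900 = 1.399 d.
D_c = (k_d/k_r) L₀ e^(−k_d t_c) = (0.409/0.488) × 10.9 × e^(−0.409×1.399) = 0.8381 × 10.9 × 0.5644 = 5.156 mg/L.
Minimum DO = C_s − D_c = 9.72 − 5.156 = 4.564 mg/L.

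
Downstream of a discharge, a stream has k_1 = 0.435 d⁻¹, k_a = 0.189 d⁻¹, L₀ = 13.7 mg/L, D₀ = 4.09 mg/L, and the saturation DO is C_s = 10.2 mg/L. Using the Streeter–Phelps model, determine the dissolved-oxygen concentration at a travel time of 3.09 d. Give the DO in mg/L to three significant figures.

k_1 L₀/(k_a−k_1) = 0.435×13.7/(0.189−0.435) = 5.959/-0.2460 = -24.23 mg/L.
e^(−k_1 t) = e^(−0.435×3.090) = 0.2608; e^(−k_a t) = e^(−0.189×3.090) = 0.5577.
D = -24.23 × (0.2608 − 0.5577) + 4.09 × 0.5577 = 7.192 + 2.281 = 9.473 mg/L.
DO = C_s − D = 10.2 − 9.473 = 0.7267 mg/L.

DO ≈ 0.727 mg/L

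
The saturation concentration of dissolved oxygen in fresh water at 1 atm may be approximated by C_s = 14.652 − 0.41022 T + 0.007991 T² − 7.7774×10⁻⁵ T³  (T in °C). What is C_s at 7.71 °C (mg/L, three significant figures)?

C_s ≈ 11.9 mg/L

C_s = 14.652 − 0.41022×7.71 + 0.007991×7.71² − 7.7774×10⁻⁵×7.71³ = 11.93 mg/L.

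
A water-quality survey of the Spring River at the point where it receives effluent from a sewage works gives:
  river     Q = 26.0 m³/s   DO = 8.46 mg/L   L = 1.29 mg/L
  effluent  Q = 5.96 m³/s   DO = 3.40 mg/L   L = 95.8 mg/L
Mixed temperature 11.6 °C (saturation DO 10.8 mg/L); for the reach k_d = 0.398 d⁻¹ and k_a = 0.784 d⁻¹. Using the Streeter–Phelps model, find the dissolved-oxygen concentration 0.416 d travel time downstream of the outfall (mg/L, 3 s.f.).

Mixed DO = (26.0×8.46 + 5.96×3.40)/(26.0+5.96) = 240.2/31.96 = 7.516 mg/L.
Mixed L₀ = (26.0×1.29 + 5.96×95.8)/(31.96) = 604.5/31.96 = 18.91 mg/L.
Initial deficit D₀ = C_s − DO₀ = 10.8 − 7.516 = 3.284 mg/L.
D(0.416) = [0.398×18.91/(0.784−0.398)](e^(−0.398×0.416) − e^(−0.784×0.416)) + 3.284 e^(−0.784×0.416)
= 19.50 × (0.8474 − 0.7217) + 3.284 × 0.7217 = 4.821 mg/L.
DO = 10.8 − 4.821 = 5.979 mg/L.

DO ≈ 5.98 mg/L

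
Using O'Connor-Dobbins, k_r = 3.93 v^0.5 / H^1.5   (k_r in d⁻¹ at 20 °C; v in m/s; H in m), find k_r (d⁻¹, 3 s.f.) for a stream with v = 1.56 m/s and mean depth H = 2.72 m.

k_r ≈ 1.09 d⁻¹

k_r = 3.93 × 1.56^0.5 / 2.72^1.5 = 3.93 × 1.249 / 4.486 = 1.094 d⁻¹.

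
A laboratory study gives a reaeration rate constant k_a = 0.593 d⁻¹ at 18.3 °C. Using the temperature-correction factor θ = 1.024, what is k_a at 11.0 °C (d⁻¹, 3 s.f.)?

k_a ≈ 0.499 d⁻¹

k_a(T₂) = k_a(T₁) · θ^(T₂−T₁) = 0.593 × 1.024^(11.0−18.3)
= 0.593 × 1.024^-7.30 = 0.593 × 0.8410 = 0.4987 d⁻¹.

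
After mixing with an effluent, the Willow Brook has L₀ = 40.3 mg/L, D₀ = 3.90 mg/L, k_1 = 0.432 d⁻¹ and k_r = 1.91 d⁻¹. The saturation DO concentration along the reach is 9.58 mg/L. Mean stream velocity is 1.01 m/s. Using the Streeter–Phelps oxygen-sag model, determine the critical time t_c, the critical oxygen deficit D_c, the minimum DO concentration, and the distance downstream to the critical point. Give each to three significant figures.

At the critical point dD/dt = 0, so k_1 L₀ e^(−k_1 t) = k_r D. Substituting D(t) from the Streeter–Phelps equation and solving for t gives
t_c = ln[(k_r/k_1)(1 − D₀(k_r−k_1)/(k_1 L₀))] / (k_r−k_1).
Here k_r−k_1 = 1.478 d⁻¹ and 1 − D₀(k_r−k_1)/(k_1 L₀) = 1 − 3.90×1.478/(0.432×40.3) = 0.6689, so
t_c = ln(4.421 × 0.6689) / 1.478 = 1.084 / 1.478 = 0.7336 d.
L(t_c) = L₀ e^(−k_1 t_c) = 40.3 × 0.7284 = 29.35 mg/L, and at the critical point k_r D_c = k_1 L, so D_c = (0.432/1.91) × 29.35 = 6.639 mg/L.
Minimum DO = C_s − D_c = 9.58 − 6.639 = 2.941 mg/L.
x_c = v t_c = 1.01 m/s × 0.7336 d × 86400 s/d = 64020 m ≈ 64.0 km.

t_c ≈ 0.734 d; D_c ≈ 6.64 mg/L; min DO ≈ 2.94 mg/L; x_c ≈ 64.0 km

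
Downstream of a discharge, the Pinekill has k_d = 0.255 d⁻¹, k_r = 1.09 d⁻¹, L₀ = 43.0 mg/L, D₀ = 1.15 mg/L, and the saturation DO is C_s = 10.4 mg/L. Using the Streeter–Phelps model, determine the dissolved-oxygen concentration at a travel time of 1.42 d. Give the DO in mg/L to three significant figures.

DO ≈ 3.81 mg/L

k_d L₀/(k_r−k_d) = 0.255×43.0/(1.09−0.255) = 10.96/0.8350 = 13.13 mg/L.
e^(−k_d t) = e^(−0.255×1.420) = 0.6962; e^(−k_r t) = e^(−1.09×1.420) = 0.2127.
D = 13.13 × (0.6962 − 0.2127) + 1.15 × 0.2127 = 6.349 + 0.2446 = 6.594 mg/L.
DO = C_s − D = 10.4 − 6.594 = 3.806 mg/L.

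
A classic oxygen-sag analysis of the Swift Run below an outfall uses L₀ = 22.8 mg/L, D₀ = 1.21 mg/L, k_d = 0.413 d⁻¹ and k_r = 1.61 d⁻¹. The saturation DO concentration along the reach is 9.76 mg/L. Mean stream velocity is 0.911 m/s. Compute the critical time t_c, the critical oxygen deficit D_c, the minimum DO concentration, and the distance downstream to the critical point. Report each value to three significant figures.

With k_r/k_d = 3.898 and 1 − D₀(k_r−k_d)/(k_d L₀) = 0.8462,
t_c = ln(3.898 × 0.8462) / (1.61 − 0.413) = ln(3.299) / 1.197 = 1.194/1.197 = 0.9971 d.
L(t_c) = L₀ e^(−k_d t_c) = 22.8 × 0.6625 = 15.10 mg/L, and at the critical point k_r D_c = k_d L, so D_c = (0.413/1.61) × 15.10 = 3.875 mg/L.
Minimum DO = C_s − D_c = 9.76 − 3.875 = 5.885 mg/L.
x_c = v t_c = 0.911 m/s × 0.9971 d × 86400 s/d = 78480 m ≈ 78.5 km.

t_c ≈ 0.997 d; D_c ≈ 3.87 mg/L; min DO ≈ 5.89 mg/L; x_c ≈ 78.5 km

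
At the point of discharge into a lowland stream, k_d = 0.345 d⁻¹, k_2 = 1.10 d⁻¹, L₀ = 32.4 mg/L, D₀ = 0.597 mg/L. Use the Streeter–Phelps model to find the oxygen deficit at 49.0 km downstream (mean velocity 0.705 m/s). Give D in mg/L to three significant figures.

D ≈ 5.35 mg/L

Travel time t = x/v = 49.0 km / (0.705 m/s) = 49000 m / 0.705 m/s = 69500 s = 0.8044 d.
k_d L₀/(k_2−k_d) = 0.345×32.4/(1.10−0.345) = 11.18/0.7550 = 14.81 mg/L.
e^(−k_d t) = e^(−0.345×0.8044) = 0.7577; e^(−k_2 t) = e^(−1.10×0.8044) = 0.4128.
D = 14.81 × (0.7577 − 0.4128) + 0.597 × 0.4128 = 5.106 + 0.2464 = 5.353 mg/L.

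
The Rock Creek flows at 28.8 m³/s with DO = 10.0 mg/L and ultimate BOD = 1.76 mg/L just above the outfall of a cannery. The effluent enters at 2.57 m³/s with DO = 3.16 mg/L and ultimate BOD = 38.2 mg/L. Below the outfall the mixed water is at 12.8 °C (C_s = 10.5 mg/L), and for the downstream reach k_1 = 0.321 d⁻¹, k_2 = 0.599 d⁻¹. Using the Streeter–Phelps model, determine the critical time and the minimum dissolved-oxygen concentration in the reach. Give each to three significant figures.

Mixed DO = (28.8×10.0 + 2.57×3.16)/(28.8+2.57) = 296.1/31.37 = 9.440 mg/L.
Mixed L₀ = (28.8×1.76 + 2.57×38.2)/(31.37) = 148.9/31.37 = 4.745 mg/L.
Initial deficit D₀ = C_s − DO₀ = 10.5 − 9.440 = 1.060 mg/L.
t_c = (1/0.2780) ln[(0.599/0.321)(1 − 1.060×0.2780/(0.321×4.745))] = 3.597 × ln(1.505) = 1.470 d.
D_c = (0.321/0.599) × 4.745 × e^(−0.321×1.470) = 0.5359 × 4.745 × 0.6238 = 1.586 mg/L.
Minimum DO = 10.5 − 1.586 = 8.914 mg/L.

t_c ≈ 1.47 d; minimum DO ≈ 8.91 mg/L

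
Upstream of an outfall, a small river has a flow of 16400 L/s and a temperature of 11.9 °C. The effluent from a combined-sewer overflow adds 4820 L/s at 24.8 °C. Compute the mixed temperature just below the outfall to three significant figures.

14.8 °C

Flow-weighted mixing: C = (Q_r C_r + Q_w C_w)/(Q_r + Q_w)
= (16400×11.9 + 4820×24.8)/(16400 + 4820) = 314700/21220 = 14.83 °C.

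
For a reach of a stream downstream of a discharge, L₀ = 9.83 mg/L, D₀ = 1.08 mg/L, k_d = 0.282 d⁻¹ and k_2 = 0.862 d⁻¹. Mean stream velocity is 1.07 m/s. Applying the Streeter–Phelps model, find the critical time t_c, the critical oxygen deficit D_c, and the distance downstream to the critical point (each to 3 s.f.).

At the critical point dD/dt = 0, so k_d L₀ e^(−k_d t) = k_2 D. Substituting D(t) from the Streeter–Phelps equation and solving for t gives
t_c = ln[(k_2/k_d)(1 − D₀(k_2−k_d)/(k_d L₀))] / (k_2−k_d).
Here k_2−k_d = 0.5800 d⁻¹ and 1 − D₀(k_2−k_d)/(k_d L₀) = 1 − 1.08×0.5800/(0.282×9.83) = 0.7740, so
t_c = ln(3.057 × 0.7740) / 0.5800 = 0.8612 / 0.5800 = 1.485 d.
L(t_c) = L₀ e^(−k_d t_c) = 9.83 × 0.6579 = 6.467 mg/L, and at the critical point k_2 D_c = k_d L, so D_c = (0.282/0.862) × 6.467 = 2.116 mg/L.
x_c = v t_c = 1.07 m/s × 1.485 d × 86400 s/d = 137300 m ≈ 137 km.

t_c ≈ 1.48 d; D_c ≈ 2.12 mg/L; x_c ≈ 137 km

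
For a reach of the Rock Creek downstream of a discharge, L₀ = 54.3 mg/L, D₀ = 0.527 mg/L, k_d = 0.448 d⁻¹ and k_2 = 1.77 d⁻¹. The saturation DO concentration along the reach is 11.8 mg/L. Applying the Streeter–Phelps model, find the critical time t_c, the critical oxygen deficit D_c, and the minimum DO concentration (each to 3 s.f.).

t_c ≈ 1.02 d; D_c ≈ 8.71 mg/L; min DO ≈ 3.09 mg/L

At the critical point dD/dt = 0, so k_d L₀ e^(−k_d t) = k_2 D. Substituting D(t) from the Streeter–Phelps equation and solving for t gives
t_c = ln[(k_2/k_d)(1 − D₀(k_2−k_d)/(k_d L₀))] / (k_2−k_d).
Here k_2−k_d = 1.322 d⁻¹ and 1 − D₀(k_2−k_d)/(k_d L₀) = 1 − 0.527×1.322/(0.448×54.3) = 0.9714, so
t_c = ln(3.951 × 0.9714) / 1.322 = 1.345 / 1.322 = 1.017 d.
L(t_c) = L₀ e^(−k_d t_c) = 54.3 × 0.6340 = 34.42 mg/L, and at the critical point k_2 D_c = k_d L, so D_c = (0.448/1.77) × 34.42 = 8.713 mg/L.
Minimum DO = C_s − D_c = 11.8 − 8.713 = 3.087 mg/L.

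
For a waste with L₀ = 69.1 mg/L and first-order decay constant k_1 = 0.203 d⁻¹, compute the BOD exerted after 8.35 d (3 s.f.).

y ≈ 56.4 mg/L

y_t = L₀(1 − e^(−k_1 t)) = 69.1 × (1 − e^(−0.203×8.35))
= 69.1 × (1 − 0.1836) = 69.1 × 0.8164 = 56.41 mg/L.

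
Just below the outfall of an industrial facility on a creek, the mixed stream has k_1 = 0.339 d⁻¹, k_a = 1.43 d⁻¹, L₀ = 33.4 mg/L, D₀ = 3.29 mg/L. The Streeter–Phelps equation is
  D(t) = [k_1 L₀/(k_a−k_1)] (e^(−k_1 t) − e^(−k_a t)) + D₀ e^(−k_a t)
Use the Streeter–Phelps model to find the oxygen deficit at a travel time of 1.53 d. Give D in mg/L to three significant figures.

D ≈ 5.38 mg/L

k_1 L₀/(k_a−k_1) = 0.339×33.4/(1.43−0.339) = 11.32/1.091 = 10.38 mg/L.
e^(−k_1 t) = e^(−0.339×1.530) = 0.5953; e^(−k_a t) = e^(−1.43×1.530) = 0.1122.
D = 10.38 × (0.5953 − 0.1122) + 3.29 × 0.1122 = 5.014 + 0.3690 = 5.383 mg/L.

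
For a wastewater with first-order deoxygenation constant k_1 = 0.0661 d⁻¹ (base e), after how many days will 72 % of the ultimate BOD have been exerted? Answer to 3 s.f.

t ≈ 19.3 d

y/L₀ = 1 − e^(−k_1 t) = 0.72 ⇒ e^(−k_1 t) = 0.280
t = −ln(0.280) / 0.0661 = 1.273 / 0.0661 = 19.26 d.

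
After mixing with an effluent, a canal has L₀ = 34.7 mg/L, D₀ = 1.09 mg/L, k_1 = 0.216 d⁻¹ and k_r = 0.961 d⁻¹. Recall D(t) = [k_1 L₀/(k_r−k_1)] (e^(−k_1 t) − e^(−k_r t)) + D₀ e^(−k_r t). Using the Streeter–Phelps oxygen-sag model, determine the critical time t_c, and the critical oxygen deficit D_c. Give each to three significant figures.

With k_r/k_1 = 4.449 and 1 − D₀(k_r−k_1)/(k_1 L₀) = 0.8917,
t_c = ln(4.449 × 0.8917) / (0.961 − 0.216) = ln(3.967) / 0.7450 = 1.378/0.7450 = 1.850 d.
D_c = (k_1/k_r) L₀ e^(−k_1 t_c) = (0.216/0.961) × 34.7 × e^(−0.216×1.850) = 0.2248 × 34.7 × 0.6706 = 5.231 mg/L.

t_c ≈ 1.85 d; D_c ≈ 5.23 mg/L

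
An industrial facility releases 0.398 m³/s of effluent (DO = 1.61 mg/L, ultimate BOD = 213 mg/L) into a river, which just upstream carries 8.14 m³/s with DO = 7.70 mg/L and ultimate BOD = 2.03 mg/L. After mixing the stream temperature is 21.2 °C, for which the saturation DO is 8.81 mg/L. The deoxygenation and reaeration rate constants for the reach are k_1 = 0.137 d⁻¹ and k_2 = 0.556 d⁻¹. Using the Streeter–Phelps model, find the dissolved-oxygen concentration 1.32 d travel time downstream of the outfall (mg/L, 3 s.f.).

Mixed DO = (8.14×7.70 + 0.398×1.61)/(8.14+0.398) = 63.32/8.538 = 7.416 mg/L.
Mixed L₀ = (8.14×2.03 + 0.398×213)/(8.538) = 101.3/8.538 = 11.86 mg/L.
Initial deficit D₀ = C_s − DO₀ = 8.81 − 7.416 = 1.394 mg/L.
D(1.32) = [0.137×11.86/(0.556−0.137)](e^(−0.137×1.32) − e^(−0.556×1.32)) + 1.394 e^(−0.556×1.32)
= 3.879 × (0.8346 − 0.4800) + 1.394 × 0.4800 = 2.044 mg/L.
DO = 8.81 − 2.044 = 6.766 mg/L.

DO ≈ 6.77 mg/L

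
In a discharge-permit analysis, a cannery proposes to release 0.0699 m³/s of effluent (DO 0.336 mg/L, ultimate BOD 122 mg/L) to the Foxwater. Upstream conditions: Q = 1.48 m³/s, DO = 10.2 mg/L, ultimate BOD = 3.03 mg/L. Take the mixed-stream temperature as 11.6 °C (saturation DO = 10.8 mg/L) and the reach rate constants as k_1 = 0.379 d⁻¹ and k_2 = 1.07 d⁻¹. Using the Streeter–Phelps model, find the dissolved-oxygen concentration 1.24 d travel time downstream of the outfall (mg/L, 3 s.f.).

DO ≈ 8.87 mg/L

Mixed DO = (1.48×10.2 + 0.0699×0.336)/(1.48+0.0699) = 15.12/1.550 = 9.755 mg/L.
Mixed L₀ = (1.48×3.03 + 0.0699×122)/(1.550) = 13.01/1.550 = 8.396 mg/L.
Initial deficit D₀ = C_s − DO₀ = 10.8 − 9.755 = 1.045 mg/L.
D(1.24) = [0.379×8.396/(1.07−0.379)](e^(−0.379×1.24) − e^(−1.07×1.24)) + 1.045 e^(−1.07×1.24)
= 4.605 × (0.6250 − 0.2653) + 1.045 × 0.2653 = 1.934 mg/L.
DO = 10.8 − 1.934 = 8.866 mg/L.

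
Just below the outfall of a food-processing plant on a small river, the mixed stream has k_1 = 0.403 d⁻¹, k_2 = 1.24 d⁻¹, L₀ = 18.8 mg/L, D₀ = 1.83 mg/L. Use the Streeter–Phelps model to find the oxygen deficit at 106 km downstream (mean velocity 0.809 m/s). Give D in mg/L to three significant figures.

D ≈ 3.81 mg/L

Travel time t = x/v = 106 km / (0.809 m/s) = 106000 m / 0.809 m/s = 131000 s = 1.517 d.
k_1 L₀/(k_2−k_1) = 0.403×18.8/(1.24−0.403) = 7.576/0.8370 = 9.052 mg/L.
e^(−k_1 t) = e^(−0.403×1.517) = 0.5427; e^(−k_2 t) = e^(−1.24×1.517) = 0.1525.
D = 9.052 × (0.5427 − 0.1525) + 1.83 × 0.1525 = 3.532 + 0.2791 = 3.811 mg/L.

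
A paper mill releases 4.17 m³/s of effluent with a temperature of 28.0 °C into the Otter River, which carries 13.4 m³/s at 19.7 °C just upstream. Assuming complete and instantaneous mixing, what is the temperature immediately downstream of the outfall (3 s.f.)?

21.7 °C

Flow-weighted mixing: C = (Q_r C_r + Q_w C_w)/(Q_r + Q_w)
= (13.4×19.7 + 4.17×28.0)/(13.4 + 4.17) = 380.7/17.57 = 21.67 °C.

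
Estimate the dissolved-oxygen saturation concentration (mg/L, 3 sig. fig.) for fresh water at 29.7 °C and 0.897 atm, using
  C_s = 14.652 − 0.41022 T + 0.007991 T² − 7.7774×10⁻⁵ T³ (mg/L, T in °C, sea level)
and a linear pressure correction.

At sea level: C_s = 14.652 − 0.41022×29.7 + 0.007991×29.7² − 7.7774×10⁻⁵×29.7³ = 7.480 mg/L.
Pressure correction: C_s' = 7.480 × 0.897 = 6.709 mg/L.

C_s ≈ 6.71 mg/L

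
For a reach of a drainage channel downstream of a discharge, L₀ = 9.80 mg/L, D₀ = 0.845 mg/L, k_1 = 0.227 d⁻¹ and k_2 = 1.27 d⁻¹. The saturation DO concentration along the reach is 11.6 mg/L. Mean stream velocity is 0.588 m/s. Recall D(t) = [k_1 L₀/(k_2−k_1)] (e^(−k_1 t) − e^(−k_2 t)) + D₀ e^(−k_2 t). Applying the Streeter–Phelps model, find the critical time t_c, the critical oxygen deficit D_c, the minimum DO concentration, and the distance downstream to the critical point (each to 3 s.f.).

t_c ≈ 1.17 d; D_c ≈ 1.34 mg/L; min DO ≈ 10.3 mg/L; x_c ≈ 59.3 km

With k_2/k_1 = 5.595 and 1 − D₀(k_2−k_1)/(k_1 L₀) = 0.6038,
t_c = ln(5.595 × 0.6038) / (1.27 − 0.227) = ln(3.378) / 1.043 = 1.217/1.043 = 1.167 d.
L(t_c) = L₀ e^(−k_1 t_c) = 9.80 × 0.7672 = 7.519 mg/L, and at the critical point k_2 D_c = k_1 L, so D_c = (0.227/1.27) × 7.519 = 1.344 mg/L.
Minimum DO = C_s − D_c = 11.6 − 1.344 = 10.26 mg/L.
x_c = v t_c = 0.588 m/s × 1.167 d × 86400 s/d = 59300 m ≈ 59.3 km.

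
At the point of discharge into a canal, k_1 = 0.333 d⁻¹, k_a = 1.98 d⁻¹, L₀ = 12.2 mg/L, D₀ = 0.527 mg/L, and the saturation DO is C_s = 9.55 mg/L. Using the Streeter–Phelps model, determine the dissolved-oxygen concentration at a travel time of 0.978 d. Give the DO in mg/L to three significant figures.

k_1 L₀/(k_a−k_1) = 0.333×12.2/(1.98−0.333) = 4.063/1.647 = 2.467 mg/L.
e^(−k_1 t) = e^(−0.333×0.9780) = 0.7220; e^(−k_a t) = e^(−1.98×0.9780) = 0.1442.
D = 2.467 × (0.7220 − 0.1442) + 0.527 × 0.1442 = 1.425 + 0.07600 = 1.501 mg/L.
DO = C_s − D = 9.55 − 1.501 = 8.049 mg/L.

DO ≈ 8.05 mg/L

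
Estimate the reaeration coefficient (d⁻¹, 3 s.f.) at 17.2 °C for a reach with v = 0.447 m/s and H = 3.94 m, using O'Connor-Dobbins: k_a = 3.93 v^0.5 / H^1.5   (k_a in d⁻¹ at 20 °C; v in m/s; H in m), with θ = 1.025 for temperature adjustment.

k_a(20) = 3.93 × 0.447^0.5 / 3.94^1.5 = 3.93 × 0.6686 / 7.821 = 0.3360 d⁻¹.
k_a(17.2) = 0.3360 × 1.025^(17.2−20) = 0.3360 × 0.9332 = 0.3135 d⁻¹.

k_a ≈ 0.314 d⁻¹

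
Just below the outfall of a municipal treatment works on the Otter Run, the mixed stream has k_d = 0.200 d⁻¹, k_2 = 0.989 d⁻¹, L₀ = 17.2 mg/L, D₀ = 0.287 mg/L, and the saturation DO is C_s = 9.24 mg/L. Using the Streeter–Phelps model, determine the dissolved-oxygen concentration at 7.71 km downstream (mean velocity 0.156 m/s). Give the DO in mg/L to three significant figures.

DO ≈ 7.66 mg/L

Travel time t = x/v = 7.71 km / (0.156 m/s) = 7710 m / 0.156 m/s = 49420 s = 0.5720 d.
k_d L₀/(k_2−k_d) = 0.200×17.2/(0.989−0.200) = 3.440/0.7890 = 4.360 mg/L.
e^(−k_d t) = e^(−0.200×0.5720) = 0.8919; e^(−k_2 t) = e^(−0.989×0.5720) = 0.5679.
D = 4.360 × (0.8919 − 0.5679) + 0.287 × 0.5679 = 1.412 + 0.1630 = 1.575 mg/L.
DO = C_s − D = 9.24 − 1.575 = 7.665 mg/L.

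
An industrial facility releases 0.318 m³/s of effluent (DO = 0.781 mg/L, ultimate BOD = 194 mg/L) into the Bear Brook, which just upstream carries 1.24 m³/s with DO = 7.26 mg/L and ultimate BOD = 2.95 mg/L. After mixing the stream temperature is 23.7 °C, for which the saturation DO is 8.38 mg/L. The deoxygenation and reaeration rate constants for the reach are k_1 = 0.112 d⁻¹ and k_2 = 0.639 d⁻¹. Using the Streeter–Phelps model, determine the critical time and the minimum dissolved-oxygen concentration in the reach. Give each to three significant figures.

Mixed DO = (1.24×7.26 + 0.318×0.781)/(1.24+0.318) = 9.251/1.558 = 5.938 mg/L.
Mixed L₀ = (1.24×2.95 + 0.318×194)/(1.558) = 65.35/1.558 = 41.94 mg/L.
Initial deficit D₀ = C_s − DO₀ = 8.38 − 5.938 = 2.442 mg/L.
t_c = (1/0.5270) ln[(0.639/0.112)(1 − 2.442×0.5270/(0.112×41.94))] = 1.898 × ln(4.142) = 2.697 d.
D_c = (0.112/0.639) × 41.94 × e^(−0.112×2.697) = 0.1753 × 41.94 × 0.7393 = 5.435 mg/L.
Minimum DO = 8.38 − 5.435 = 2.945 mg/L.

t_c ≈ 2.70 d; minimum DO ≈ 2.94 mg/L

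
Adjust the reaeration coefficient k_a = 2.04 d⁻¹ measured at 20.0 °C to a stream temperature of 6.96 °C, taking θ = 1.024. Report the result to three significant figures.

k_a(T₂) = k_a(T₁) · θ^(T₂−T₁) = 2.04 × 1.024^(6.96−20.0)
= 2.04 × 1.024^-13.0 = 2.04 × 0.7340 = 1.497 d⁻¹.

k_a ≈ 1.50 d⁻¹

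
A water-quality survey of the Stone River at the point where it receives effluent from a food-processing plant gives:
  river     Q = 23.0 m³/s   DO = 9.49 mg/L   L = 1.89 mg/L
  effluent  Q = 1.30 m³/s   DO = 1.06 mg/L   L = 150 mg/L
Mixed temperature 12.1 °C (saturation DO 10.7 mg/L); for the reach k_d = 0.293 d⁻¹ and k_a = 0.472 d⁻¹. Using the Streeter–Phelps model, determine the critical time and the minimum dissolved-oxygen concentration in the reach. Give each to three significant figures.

t_c ≈ 2.05 d; minimum DO ≈ 7.36 mg/L

Mixed DO = (23.0×9.49 + 1.30×1.06)/(23.0+1.30) = 219.6/24.30 = 9.039 mg/L.
Mixed L₀ = (23.0×1.89 + 1.30×150)/(24.30) = 238.5/24.30 = 9.814 mg/L.
Initial deficit D₀ = C_s − DO₀ = 10.7 − 9.039 = 1.661 mg/L.
t_c = (1/0.1790) ln[(0.472/0.293)(1 − 1.661×0.1790/(0.293×9.814))] = 5.587 × ln(1.444) = 2.054 d.
D_c = (0.293/0.472) × 9.814 × e^(−0.293×2.054) = 0.6208 × 9.814 × 0.5478 = 3.337 mg/L.
Minimum DO = 10.7 − 3.337 = 7.363 mg/L.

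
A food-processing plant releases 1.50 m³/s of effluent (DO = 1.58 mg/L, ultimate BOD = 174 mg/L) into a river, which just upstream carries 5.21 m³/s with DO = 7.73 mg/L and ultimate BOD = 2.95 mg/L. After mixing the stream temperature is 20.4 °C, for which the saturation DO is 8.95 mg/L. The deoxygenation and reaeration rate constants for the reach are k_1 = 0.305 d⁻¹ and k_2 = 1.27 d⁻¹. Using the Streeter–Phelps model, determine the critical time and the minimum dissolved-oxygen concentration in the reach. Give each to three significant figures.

t_c ≈ 1.25 d; minimum DO ≈ 2.19 mg/L

Mixed DO = (5.21×7.73 + 1.50×1.58)/(5.21+1.50) = 42.64/6.710 = 6.355 mg/L.
Mixed L₀ = (5.21×2.95 + 1.50×174)/(6.710) = 276.4/6.710 = 41.19 mg/L.
Initial deficit D₀ = C_s − DO₀ = 8.95 − 6.355 = 2.595 mg/L.
t_c = (1/0.9650) ln[(1.27/0.305)(1 − 2.595×0.9650/(0.305×41.19))] = 1.036 × ln(3.334) = 1.248 d.
D_c = (0.305/1.27) × 41.19 × e^(−0.305×1.248) = 0.2402 × 41.19 × 0.6835 = 6.760 mg/L.
Minimum DO = 8.95 − 6.760 = 2.190 mg/L.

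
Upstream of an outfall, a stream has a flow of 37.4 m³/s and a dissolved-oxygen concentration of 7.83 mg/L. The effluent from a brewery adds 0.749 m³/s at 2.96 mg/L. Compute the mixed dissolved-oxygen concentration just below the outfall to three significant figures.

7.73 mg/L

Flow-weighted mixing: C = (Q_r C_r + Q_w C_w)/(Q_r + Q_w)
= (37.4×7.83 + 0.749×2.96)/(37.4 + 0.749) = 295.1/38.15 = 7.734 mg/L.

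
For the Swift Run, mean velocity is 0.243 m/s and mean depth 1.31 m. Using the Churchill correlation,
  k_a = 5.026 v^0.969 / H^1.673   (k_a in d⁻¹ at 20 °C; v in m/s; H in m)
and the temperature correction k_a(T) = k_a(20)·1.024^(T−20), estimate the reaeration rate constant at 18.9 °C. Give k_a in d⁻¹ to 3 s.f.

k_a(20) = 5.026 × 0.243^0.969 / 1.31^1.673 = 5.026 × 0.2539 / 1.571 = 0.8122 d⁻¹.
k_a(18.9) = 0.8122 × 1.024^(18.9−20) = 0.8122 × 0.9742 = 0.7913 d⁻¹.

k_a ≈ 0.791 d⁻¹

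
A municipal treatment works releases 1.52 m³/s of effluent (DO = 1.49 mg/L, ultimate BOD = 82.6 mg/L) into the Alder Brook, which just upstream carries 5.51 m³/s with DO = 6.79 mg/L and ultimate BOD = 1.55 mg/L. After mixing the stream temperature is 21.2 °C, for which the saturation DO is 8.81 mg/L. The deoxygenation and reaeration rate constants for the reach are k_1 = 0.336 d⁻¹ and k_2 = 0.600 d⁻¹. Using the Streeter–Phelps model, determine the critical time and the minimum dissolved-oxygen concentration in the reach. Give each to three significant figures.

Mixed DO = (5.51×6.79 + 1.52×1.49)/(5.51+1.52) = 39.68/7.030 = 5.644 mg/L.
Mixed L₀ = (5.51×1.55 + 1.52×82.6)/(7.030) = 134.1/7.030 = 19.07 mg/L.
Initial deficit D₀ = C_s − DO₀ = 8.81 − 5.644 = 3.166 mg/L.
t_c = (1/0.2640) ln[(0.600/0.336)(1 − 3.166×0.2640/(0.336×19.07))] = 3.788 × ln(1.553) = 1.667 d.
D_c = (0.336/0.600) × 19.07 × e^(−0.336×1.667) = 0.5600 × 19.07 × 0.5711 = 6.101 mg/L.
Minimum DO = 8.81 − 6.101 = 2.709 mg/L.

t_c ≈ 1.67 d; minimum DO ≈ 2.71 mg/L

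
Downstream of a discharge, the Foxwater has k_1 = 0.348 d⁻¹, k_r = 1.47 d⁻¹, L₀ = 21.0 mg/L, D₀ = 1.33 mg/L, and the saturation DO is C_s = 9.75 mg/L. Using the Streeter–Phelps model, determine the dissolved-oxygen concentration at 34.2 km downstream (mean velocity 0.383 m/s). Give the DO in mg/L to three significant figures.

DO ≈ 6.34 mg/L

Travel time t = x/v = 34.2 km / (0.383 m/s) = 34200 m / 0.383 m/s = 89300 s = 1.034 d.
k_1 L₀/(k_r−k_1) = 0.348×21.0/(1.47−0.348) = 7.308/1.122 = 6.513 mg/L.
e^(−k_1 t) = e^(−0.348×1.034) = 0.6979; e^(−k_r t) = e^(−1.47×1.034) = 0.2189.
D = 6.513 × (0.6979 − 0.2189) + 1.33 × 0.2189 = 3.120 + 0.2911 = 3.411 mg/L.
DO = C_s − D = 9.75 − 3.411 = 6.339 mg/L.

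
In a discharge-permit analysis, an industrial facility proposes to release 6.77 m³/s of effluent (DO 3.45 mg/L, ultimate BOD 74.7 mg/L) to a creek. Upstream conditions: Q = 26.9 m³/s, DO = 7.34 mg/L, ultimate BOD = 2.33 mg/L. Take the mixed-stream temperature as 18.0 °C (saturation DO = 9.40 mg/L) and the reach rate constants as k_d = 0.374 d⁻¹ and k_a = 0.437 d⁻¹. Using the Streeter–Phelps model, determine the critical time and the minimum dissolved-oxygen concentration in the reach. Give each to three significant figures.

t_c ≈ 2.01 d; minimum DO ≈ 2.60 mg/L

Mixed DO = (26.9×7.34 + 6.77×3.45)/(26.9+6.77) = 220.8/33.67 = 6.558 mg/L.
Mixed L₀ = (26.9×2.33 + 6.77×74.7)/(33.67) = 568.4/33.67 = 16.88 mg/L.
Initial deficit D₀ = C_s − DO₀ = 9.40 − 6.558 = 2.842 mg/L.
t_c = (1/0.06300) ln[(0.437/0.374)(1 − 2.842×0.06300/(0.374×16.88))] = 15.87 × ln(1.135) = 2.014 d.
D_c = (0.374/0.437) × 16.88 × e^(−0.374×2.014) = 0.8558 × 16.88 × 0.4708 = 6.802 mg/L.
Minimum DO = 9.40 − 6.802 = 2.598 mg/L.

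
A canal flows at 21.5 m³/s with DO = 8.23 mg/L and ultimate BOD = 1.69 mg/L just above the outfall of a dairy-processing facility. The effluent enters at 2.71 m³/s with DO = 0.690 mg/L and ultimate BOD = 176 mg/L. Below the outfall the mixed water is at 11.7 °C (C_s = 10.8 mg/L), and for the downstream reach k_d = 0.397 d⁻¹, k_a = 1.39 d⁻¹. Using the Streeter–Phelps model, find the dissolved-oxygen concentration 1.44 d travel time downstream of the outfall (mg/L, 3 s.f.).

Mixed DO = (21.5×8.23 + 2.71×0.690)/(21.5+2.71) = 178.8/24.21 = 7.386 mg/L.
Mixed L₀ = (21.5×1.69 + 2.71×176)/(24.21) = 513.3/24.21 = 21.20 mg/L.
Initial deficit D₀ = C_s − DO₀ = 10.8 − 7.386 = 3.414 mg/L.
D(1.44) = [0.397×21.20/(1.39−0.397)](e^(−0.397×1.44) − e^(−1.39×1.44)) + 3.414 e^(−1.39×1.44)
= 8.476 × (0.5646 − 0.1351) + 3.414 × 0.1351 = 4.102 mg/L.
DO = 10.8 − 4.102 = 6.698 mg/L.

DO ≈ 6.70 mg/L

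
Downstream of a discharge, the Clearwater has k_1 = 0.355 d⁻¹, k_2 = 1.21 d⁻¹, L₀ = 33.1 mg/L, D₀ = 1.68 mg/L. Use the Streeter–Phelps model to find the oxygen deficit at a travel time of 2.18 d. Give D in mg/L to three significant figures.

k_1 L₀/(k_2−k_1) = 0.355×33.1/(1.21−0.355) = 11.75/0.8550 = 13.74 mg/L.
e^(−k_1 t) = e^(−0.355×2.180) = 0.4612; e^(−k_2 t) = e^(−1.21×2.180) = 0.07152.
D = 13.74 × (0.4612 − 0.07152) + 1.68 × 0.07152 = 5.356 + 0.1202 = 5.476 mg/L.

D ≈ 5.48 mg/L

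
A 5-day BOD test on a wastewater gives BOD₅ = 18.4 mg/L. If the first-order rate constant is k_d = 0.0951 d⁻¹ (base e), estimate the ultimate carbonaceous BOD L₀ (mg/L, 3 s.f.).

BOD₅ = L₀(1 − e^(−5k_d)) ⇒ L₀ = BOD₅ / (1 − e^(−5×0.0951))
= 18.4 / (1 − 0.6216) = 18.4 / 0.3784 = 48.62 mg/L.

L₀ ≈ 48.6 mg/L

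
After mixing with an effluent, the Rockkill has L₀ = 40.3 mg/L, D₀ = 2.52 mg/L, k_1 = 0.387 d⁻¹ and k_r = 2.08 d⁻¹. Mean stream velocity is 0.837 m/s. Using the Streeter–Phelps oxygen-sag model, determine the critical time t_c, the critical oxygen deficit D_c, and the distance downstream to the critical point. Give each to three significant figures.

t_c ≈ 0.805 d; D_c ≈ 5.49 mg/L; x_c ≈ 58.2 km

t_c = [1/(k_r−k_1)] ln[(k_r/k_1)(1 − D₀(k_r−k_1)/(k_1 L₀))]
= [1/(2.08−0.387)] ln[(2.08/0.387)(1 − 2.52×1.693/(0.387×40.3))]
= (1/1.693) ln[5.375 × 0.7264] = 0.5907 × ln(3.904) = 0.5907 × 1.362 = 0.8046 d.
D_c = (k_1/k_r) L₀ e^(−k_1 t_c) = (0.387/2.08) × 40.3 × e^(−0.387×0.8046) = 0.1861 × 40.3 × 0.7324 = 5.492 mg/L.
x_c = v t_c = 0.837 m/s × 0.8046 d × 86400 s/d = 58180 m ≈ 58.2 km.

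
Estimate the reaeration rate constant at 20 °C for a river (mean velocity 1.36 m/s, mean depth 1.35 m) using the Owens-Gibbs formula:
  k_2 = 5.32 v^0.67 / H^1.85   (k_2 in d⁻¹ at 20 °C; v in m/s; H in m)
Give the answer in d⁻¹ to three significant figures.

k_2 ≈ 3.75 d⁻¹

k_2 = 5.32 × 1.36^0.67 / 1.35^1.85 = 5.32 × 1.229 / 1.742 = 3.752 d⁻¹.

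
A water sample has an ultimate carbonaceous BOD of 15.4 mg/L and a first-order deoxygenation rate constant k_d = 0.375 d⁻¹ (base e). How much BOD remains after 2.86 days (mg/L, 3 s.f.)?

L_t = L₀ e^(−k_d t) = 15.4 × e^(−0.375×2.86) = 15.4 × 0.3422 = 5.269 mg/L.

L ≈ 5.27 mg/L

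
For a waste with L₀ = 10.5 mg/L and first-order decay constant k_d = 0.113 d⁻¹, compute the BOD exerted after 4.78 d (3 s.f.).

y ≈ 4.38 mg/L

y_t = L₀(1 − e^(−k_d t)) = 10.5 × (1 − e^(−0.113×4.78))
= 10.5 × (1 − 0.5827) = 10.5 × 0.4173 = 4.382 mg/L.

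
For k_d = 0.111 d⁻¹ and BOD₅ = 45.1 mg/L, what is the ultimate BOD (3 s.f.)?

BOD₅ = L₀(1 − e^(−5k_d)) ⇒ L₀ = BOD₅ / (1 − e^(−5×0.111))
= 45.1 / (1 − 0.5741) = 45.1 / 0.4259 = 105.9 mg/L.

L₀ ≈ 106 mg/L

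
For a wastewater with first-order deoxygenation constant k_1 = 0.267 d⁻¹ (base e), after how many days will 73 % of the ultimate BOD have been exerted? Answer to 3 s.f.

t ≈ 4.90 d

y/L₀ = 1 − e^(−k_1 t) = 0.73 ⇒ e^(−k_1 t) = 0.270
t = −ln(0.270) / 0.267 = 1.309 / 0.267 = 4.904 d.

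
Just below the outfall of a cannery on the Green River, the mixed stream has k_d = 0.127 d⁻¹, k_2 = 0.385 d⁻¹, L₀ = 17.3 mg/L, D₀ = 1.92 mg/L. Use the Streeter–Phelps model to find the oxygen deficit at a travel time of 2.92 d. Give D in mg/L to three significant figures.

k_d L₀/(k_2−k_d) = 0.127×17.3/(0.385−0.127) = 2.197/0.2580 = 8.516 mg/L.
e^(−k_d t) = e^(−0.127×2.920) = 0.6902; e^(−k_2 t) = e^(−0.385×2.920) = 0.3249.
D = 8.516 × (0.6902 − 0.3249) + 1.92 × 0.3249 = 3.110 + 0.6238 = 3.734 mg/L.

D ≈ 3.73 mg/L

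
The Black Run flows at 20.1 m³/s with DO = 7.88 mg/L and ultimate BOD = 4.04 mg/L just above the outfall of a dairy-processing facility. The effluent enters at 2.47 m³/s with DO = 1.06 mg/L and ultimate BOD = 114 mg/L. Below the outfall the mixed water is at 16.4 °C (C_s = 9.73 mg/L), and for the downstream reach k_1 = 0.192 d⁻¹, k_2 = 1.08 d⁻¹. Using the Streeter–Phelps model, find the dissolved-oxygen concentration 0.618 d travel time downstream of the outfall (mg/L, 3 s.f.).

Mixed DO = (20.1×7.88 + 2.47×1.06)/(20.1+2.47) = 161.0/22.57 = 7.134 mg/L.
Mixed L₀ = (20.1×4.04 + 2.47×114)/(22.57) = 362.8/22.57 = 16.07 mg/L.
Initial deficit D₀ = C_s − DO₀ = 9.73 − 7.134 = 2.596 mg/L.
D(0.618) = [0.192×16.07/(1.08−0.192)](e^(−0.192×0.618) − e^(−1.08×0.618)) + 2.596 e^(−1.08×0.618)
= 3.475 × (0.8881 − 0.5130) + 2.596 × 0.5130 = 2.636 mg/L.
DO = 9.73 − 2.636 = 7.094 mg/L.

DO ≈ 7.09 mg/L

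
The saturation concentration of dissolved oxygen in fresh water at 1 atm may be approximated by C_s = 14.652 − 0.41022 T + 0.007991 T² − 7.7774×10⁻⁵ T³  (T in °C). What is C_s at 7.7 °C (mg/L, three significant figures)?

C_s ≈ 11.9 mg/L

C_s = 14.652 − 0.41022×7.7 + 0.007991×7.7² − 7.7774×10⁻⁵×7.7³ = 11.93 mg/L.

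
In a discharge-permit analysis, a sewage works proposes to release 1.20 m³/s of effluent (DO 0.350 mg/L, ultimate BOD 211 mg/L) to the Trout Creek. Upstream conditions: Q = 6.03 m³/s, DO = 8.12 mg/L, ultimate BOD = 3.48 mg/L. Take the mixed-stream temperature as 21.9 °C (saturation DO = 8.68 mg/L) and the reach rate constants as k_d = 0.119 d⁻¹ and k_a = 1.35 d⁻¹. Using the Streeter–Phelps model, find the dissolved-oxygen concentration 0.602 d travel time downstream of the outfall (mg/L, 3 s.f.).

DO ≈ 6.07 mg/L

Mixed DO = (6.03×8.12 + 1.20×0.350)/(6.03+1.20) = 49.38/7.230 = 6.830 mg/L.
Mixed L₀ = (6.03×3.48 + 1.20×211)/(7.230) = 274.2/7.230 = 37.92 mg/L.
Initial deficit D₀ = C_s − DO₀ = 8.68 − 6.830 = 1.850 mg/L.
D(0.602) = [0.119×37.92/(1.35−0.119)](e^(−0.119×0.602) − e^(−1.35×0.602)) + 1.850 e^(−1.35×0.602)
= 3.666 × (0.9309 − 0.4437) + 1.850 × 0.4437 = 2.607 mg/L.
DO = 8.68 − 2.607 = 6.073 mg/L.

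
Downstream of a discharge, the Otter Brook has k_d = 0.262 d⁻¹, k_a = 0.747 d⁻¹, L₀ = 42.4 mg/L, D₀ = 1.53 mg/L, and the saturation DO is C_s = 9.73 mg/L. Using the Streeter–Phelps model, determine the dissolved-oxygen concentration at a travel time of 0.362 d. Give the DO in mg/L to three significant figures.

k_d L₀/(k_a−k_d) = 0.262×42.4/(0.747−0.262) = 11.11/0.4850 = 22.90 mg/L.
e^(−k_d t) = e^(−0.262×0.3620) = 0.9095; e^(−k_a t) = e^(−0.747×0.3620) = 0.7631.
D = 22.90 × (0.9095 − 0.7631) + 1.53 × 0.7631 = 3.354 + 1.167 = 4.522 mg/L.
DO = C_s − D = 9.73 − 4.522 = 5.208 mg/L.

DO ≈ 5.21 mg/L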